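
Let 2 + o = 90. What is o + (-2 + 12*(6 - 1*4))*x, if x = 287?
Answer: 6402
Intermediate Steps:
o = 88 (o = -2 + 90 = 88)
o + (-2 + 12*(6 - 1*4))*x = 88 + (-2 + 12*(6 - 1*4))*287 = 88 + (-2 + 12*(6 - 4))*287 = 88 + (-2 + 12*2)*287 = 88 + (-2 + 24)*287 = 88 + 22*287 = 88 + 6314 = 6402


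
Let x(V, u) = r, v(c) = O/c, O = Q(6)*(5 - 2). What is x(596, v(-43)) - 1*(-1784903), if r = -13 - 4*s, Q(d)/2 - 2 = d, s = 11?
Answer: 1784846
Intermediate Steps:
Q(d) = 4 + 2*d
O = 48 (O = (4 + 2*6)*(5 - 2) = (4 + 12)*3 = 16*3 = 48)
r = -57 (r = -13 - 4*11 = -13 - 44 = -57)
v(c) = 48/c
x(V, u) = -57
x(596, v(-43)) - 1*(-1784903) = -57 - 1*(-1784903) = -57 + 1784903 = 1784846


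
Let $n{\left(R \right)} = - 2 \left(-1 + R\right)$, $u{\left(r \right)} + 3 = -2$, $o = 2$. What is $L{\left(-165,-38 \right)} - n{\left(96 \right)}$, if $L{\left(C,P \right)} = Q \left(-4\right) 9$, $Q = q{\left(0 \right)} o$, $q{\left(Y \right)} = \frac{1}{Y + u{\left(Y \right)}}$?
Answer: $\frac{1022}{5} \approx 204.4$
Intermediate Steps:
$u{\left(r \right)} = -5$ ($u{\left(r \right)} = -3 - 2 = -5$)
$q{\left(Y \right)} = \frac{1}{-5 + Y}$ ($q{\left(Y \right)} = \frac{1}{Y - 5} = \frac{1}{-5 + Y}$)
$Q = - \frac{2}{5}$ ($Q = \frac{1}{-5 + 0} \cdot 2 = \frac{1}{-5} \cdot 2 = \left(- \frac{1}{5}\right) 2 = - \frac{2}{5} \approx -0.4$)
$n{\left(R \right)} = 2 - 2 R$
$L{\left(C,P \right)} = \frac{72}{5}$ ($L{\left(C,P \right)} = \left(- \frac{2}{5}\right) \left(-4\right) 9 = \frac{8}{5} \cdot 9 = \frac{72}{5}$)
$L{\left(-165,-38 \right)} - n{\left(96 \right)} = \frac{72}{5} - \left(2 - 192\right) = \frac{72}{5} - -190 = \frac{72}{5} + 190 = \frac{1022}{5}$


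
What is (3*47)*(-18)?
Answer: -2538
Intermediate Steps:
(3*47)*(-18) = 141*(-18) = -2538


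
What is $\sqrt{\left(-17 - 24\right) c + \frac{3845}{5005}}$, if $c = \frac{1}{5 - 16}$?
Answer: $\frac{30 \sqrt{5005}}{1001} \approx 2.1203$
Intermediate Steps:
$c = - \frac{1}{11}$ ($c = \frac{1}{-11} = - \frac{1}{11} \approx -0.090909$)
$\sqrt{\left(-17 - 24\right) c + \frac{3845}{5005}} = \sqrt{\left(-17 - 24\right) \left(- \frac{1}{11}\right) + \frac{3845}{5005}} = \sqrt{\left(-41\right) \left(- \frac{1}{11}\right) + 3845 \cdot \frac{1}{5005}} = \sqrt{\frac{41}{11} + \frac{769}{1001}} = \sqrt{\frac{4500}{1001}} = \frac{30 \sqrt{5005}}{1001}$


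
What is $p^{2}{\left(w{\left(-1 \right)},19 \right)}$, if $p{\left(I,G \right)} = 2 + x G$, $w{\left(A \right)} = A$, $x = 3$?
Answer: $3481$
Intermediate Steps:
$p{\left(I,G \right)} = 2 + 3 G$
$p^{2}{\left(w{\left(-1 \right)},19 \right)} = \left(2 + 3 \cdot 19\right)^{2} = \left(2 + 57\right)^{2} = 59^{2} = 3481$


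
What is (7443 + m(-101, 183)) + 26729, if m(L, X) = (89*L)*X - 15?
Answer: -1610830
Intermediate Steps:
m(L, X) = -15 + 89*L*X (m(L, X) = 89*L*X - 15 = -15 + 89*L*X)
(7443 + m(-101, 183)) + 26729 = (7443 + (-15 + 89*(-101)*183)) + 26729 = (7443 + (-15 - 1644987)) + 26729 = (7443 - 1645002) + 26729 = -1637559 + 26729 = -1610830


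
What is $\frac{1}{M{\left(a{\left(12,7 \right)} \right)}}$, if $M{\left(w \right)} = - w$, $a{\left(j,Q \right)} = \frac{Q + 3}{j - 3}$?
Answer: $- \frac{9}{10} \approx -0.9$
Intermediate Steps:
$a{\left(j,Q \right)} = \frac{3 + Q}{-3 + j}$
$\frac{1}{M{\left(a{\left(12,7 \right)} \right)}} = \frac{1}{\left(-1\right) \frac{3 + 7}{-3 + 12}} = \frac{1}{\left(-1\right) \frac{1}{9} \cdot 10} = \frac{1}{\left(-1\right) \frac{10}{9}} = \frac{1}{- \frac{10}{9}} = - \frac{9}{10}$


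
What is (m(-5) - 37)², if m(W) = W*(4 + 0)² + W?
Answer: 14884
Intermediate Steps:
m(W) = 17*W (m(W) = W*4² + W = W*16 + W = 16*W + W = 17*W)
(m(-5) - 37)² = (17*(-5) - 37)² = (-85 - 37)² = (-122)² = 14884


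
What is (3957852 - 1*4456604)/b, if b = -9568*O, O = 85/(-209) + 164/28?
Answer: 11401159/1192113 ≈ 9.5638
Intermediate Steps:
O = 7974/1463 (O = 85*(-1/209) + 164*(1/28) = -85/209 + 41/7 = 7974/1463 ≈ 5.4504)
b = -76295232/1463 (b = -9568*7974/1463 = -76295232/1463 ≈ -52150.)
(3957852 - 1*4456604)/b = (3957852 - 1*4456604)/(-76295232/1463) = (3957852 - 4456604)*(-1463/76295232) = -498752*(-1463/76295232) = 11401159/1192113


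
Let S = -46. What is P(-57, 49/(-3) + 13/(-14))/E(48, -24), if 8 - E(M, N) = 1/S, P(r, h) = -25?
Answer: -1150/369 ≈ -3.1165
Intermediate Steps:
E(M, N) = 369/46 (E(M, N) = 8 - 1/(-46) = 8 - 1*(-1/46) = 8 + 1/46 = 369/46)
P(-57, 49/(-3) + 13/(-14))/E(48, -24) = -25/369/46 = -25*46/369 = -1150/369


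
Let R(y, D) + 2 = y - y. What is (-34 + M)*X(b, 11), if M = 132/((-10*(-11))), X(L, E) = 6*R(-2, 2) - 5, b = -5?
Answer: 2788/5 ≈ 557.60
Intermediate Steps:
R(y, D) = -2 (R(y, D) = -2 + (y - y) = -2 + 0 = -2)
X(L, E) = -17 (X(L, E) = 6*(-2) - 5 = -12 - 5 = -17)
M = 6/5 (M = 132/110 = 132*(1/110) = 6/5 ≈ 1.2000)
(-34 + M)*X(b, 11) = (-34 + 6/5)*(-17) = -164/5*(-17) = 2788/5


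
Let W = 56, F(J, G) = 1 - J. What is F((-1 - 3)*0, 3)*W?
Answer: 56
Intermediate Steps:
F((-1 - 3)*0, 3)*W = (1 - (-1 - 3)*0)*56 = (1 - (-4)*0)*56 = (1 - 1*0)*56 = (1 + 0)*56 = 1*56 = 56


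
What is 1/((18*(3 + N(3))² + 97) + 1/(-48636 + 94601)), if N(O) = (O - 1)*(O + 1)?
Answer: 45965/104570376 ≈ 0.00043956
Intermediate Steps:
N(O) = (1 + O)*(-1 + O) (N(O) = (-1 + O)*(1 + O) = (1 + O)*(-1 + O))
1/((18*(3 + N(3))² + 97) + 1/(-48636 + 94601)) = 1/((18*(3 + (-1 + 3²))² + 97) + 1/(-48636 + 94601)) = 1/((18*(3 + (-1 + 9))² + 97) + 1/45965) = 1/((18*(3 + 8)² + 97) + 1/45965) = 1/((18*11² + 97) + 1/45965) = 1/((18*121 + 97) + 1/45965) = 1/((2178 + 97) + 1/45965) = 1/(2275 + 1/45965) = 1/(104570376/45965) = 45965/104570376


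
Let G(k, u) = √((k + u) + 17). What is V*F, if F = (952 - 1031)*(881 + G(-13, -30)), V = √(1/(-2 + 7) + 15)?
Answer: 158*√95*(-881 - I*√26)/5 ≈ -2.7135e+5 - 1570.5*I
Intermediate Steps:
G(k, u) = √(17 + k + u)
V = 2*√95/5 (V = √(1/5 + 15) = √(⅕ + 15) = √(76/5) = 2*√95/5 ≈ 3.8987)
F = -69599 - 79*I*√26 (F = (952 - 1031)*(881 + √(17 - 13 - 30)) = -79*(881 + √(-26)) = -79*(881 + I*√26) = -69599 - 79*I*√26 ≈ -69599.0 - 402.82*I)
V*F = (2*√95/5)*(-69599 - 79*I*√26) = 2*√95*(-69599 - 79*I*√26)/5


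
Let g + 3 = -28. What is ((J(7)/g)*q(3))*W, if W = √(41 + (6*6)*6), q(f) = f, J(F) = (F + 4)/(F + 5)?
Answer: -11*√257/124 ≈ -1.4221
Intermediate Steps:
J(F) = (4 + F)/(5 + F)
g = -31 (g = -3 - 28 = -31)
W = √257 (W = √(41 + 36*6) = √(41 + 216) = √257 ≈ 16.031)
((J(7)/g)*q(3))*W = ((((4 + 7)/(5 + 7))/(-31))*3)*√257 = (((11/12)*(-1/31))*3)*√257 = (-11/372*3)*√257 = -11*√257/124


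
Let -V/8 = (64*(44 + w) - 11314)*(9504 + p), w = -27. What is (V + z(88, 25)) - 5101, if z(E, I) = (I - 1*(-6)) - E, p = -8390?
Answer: 91128954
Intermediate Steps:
z(E, I) = 6 + I - E (z(E, I) = (I + 6) - E = (6 + I) - E = 6 + I - E)
V = 91134112 (V = -8*(64*(44 - 27) - 11314)*(9504 - 8390) = -8*(64*17 - 11314)*1114 = -8*(1088 - 11314)*1114 = -(-81808)*1114 = -8*(-11391764) = 91134112)
(V + z(88, 25)) - 5101 = (91134112 + (6 + 25 - 1*88)) - 5101 = (91134112 + (6 + 25 - 88)) - 5101 = (91134112 - 57) - 5101 = 91134055 - 5101 = 91128954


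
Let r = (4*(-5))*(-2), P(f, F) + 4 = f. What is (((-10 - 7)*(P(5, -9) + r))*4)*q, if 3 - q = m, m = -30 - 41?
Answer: -206312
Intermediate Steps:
m = -71
q = 74 (q = 3 - 1*(-71) = 3 + 71 = 74)
P(f, F) = -4 + f
r = 40 (r = -20*(-2) = 40)
(((-10 - 7)*(P(5, -9) + r))*4)*q = (((-10 - 7)*((-4 + 5) + 40))*4)*74 = (-17*(1 + 40)*4)*74 = (-17*41*4)*74 = -697*4*74 = -2788*74 = -206312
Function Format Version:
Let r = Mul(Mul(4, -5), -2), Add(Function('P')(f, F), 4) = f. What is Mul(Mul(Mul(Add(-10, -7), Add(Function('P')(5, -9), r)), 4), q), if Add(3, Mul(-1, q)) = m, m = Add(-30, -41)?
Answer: -206312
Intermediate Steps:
m = -71
q = 74 (q = Add(3, Mul(-1, -71)) = Add(3, 71) = 74)
Function('P')(f, F) = Add(-4, f)
r = 40 (r = Mul(-20, -2) = 40)
Mul(Mul(Mul(Add(-10, -7), Add(Function('P')(5, -9), r)), 4), q) = Mul(Mul(Mul(Add(-10, -7), Add(Add(-4, 5), 40)), 4), 74) = Mul(Mul(Mul(-17, Add(1, 40)), 4), 74) = Mul(Mul(Mul(-17, 41), 4), 74) = Mul(Mul(-697, 4), 74) = Mul(-2788, 74) = -206312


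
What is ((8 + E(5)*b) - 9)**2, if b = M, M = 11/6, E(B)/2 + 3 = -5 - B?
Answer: 21316/9 ≈ 2368.4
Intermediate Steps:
E(B) = -16 - 2*B (E(B) = -6 + 2*(-5 - B) = -6 + (-10 - 2*B) = -16 - 2*B)
M = 11/6 (M = 11*(1/6) = 11/6 ≈ 1.8333)
b = 11/6 ≈ 1.8333
((8 + E(5)*b) - 9)**2 = ((8 + (-16 - 2*5)*(11/6)) - 9)**2 = ((8 + (-16 - 10)*(11/6)) - 9)**2 = ((8 - 26*11/6) - 9)**2 = ((8 - 143/3) - 9)**2 = (-119/3 - 9)**2 = (-146/3)**2 = 21316/9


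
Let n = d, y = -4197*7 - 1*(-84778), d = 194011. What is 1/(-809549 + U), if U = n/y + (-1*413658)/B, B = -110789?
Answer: -17893877/14485840754726 ≈ -1.2353e-6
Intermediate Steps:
y = 55399 (y = -29379 + 84778 = 55399)
n = 194011
U = 129476747/17893877 (U = 194011/55399 - 1*413658/(-110789) = 194011*(1/55399) - 413658*(-1/110789) = 194011/55399 + 1206/323 = 129476747/17893877 ≈ 7.2358)
1/(-809549 + U) = 1/(-809549 + 129476747/17893877) = 1/(-14485840754726/17893877) = -17893877/14485840754726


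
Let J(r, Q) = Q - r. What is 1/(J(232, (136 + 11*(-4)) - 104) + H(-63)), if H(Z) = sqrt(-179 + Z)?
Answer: -122/29889 - 11*I*sqrt(2)/59778 ≈ -0.0040818 - 0.00026024*I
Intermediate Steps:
1/(J(232, (136 + 11*(-4)) - 104) + H(-63)) = 1/((((136 + 11*(-4)) - 104) - 1*232) + sqrt(-179 - 63)) = 1/((((136 - 44) - 104) - 232) + sqrt(-242)) = 1/(((92 - 104) - 232) + 11*I*sqrt(2)) = 1/((-12 - 232) + 11*I*sqrt(2)) = 1/(-244 + 11*I*sqrt(2))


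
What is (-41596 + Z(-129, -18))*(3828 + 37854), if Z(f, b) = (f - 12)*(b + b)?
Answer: -1522226640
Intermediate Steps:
Z(f, b) = 2*b*(-12 + f) (Z(f, b) = (-12 + f)*(2*b) = 2*b*(-12 + f))
(-41596 + Z(-129, -18))*(3828 + 37854) = (-41596 + 2*(-18)*(-12 - 129))*(3828 + 37854) = (-41596 + 2*(-18)*(-141))*41682 = (-41596 + 5076)*41682 = -36520*41682 = -1522226640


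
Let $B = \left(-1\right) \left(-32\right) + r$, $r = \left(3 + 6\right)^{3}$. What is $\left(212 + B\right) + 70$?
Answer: $1043$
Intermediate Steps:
$r = 729$ ($r = 9^{3} = 729$)
$B = 761$ ($B = \left(-1\right) \left(-32\right) + 729 = 32 + 729 = 761$)
$\left(212 + B\right) + 70 = \left(212 + 761\right) + 70 = 973 + 70 = 1043$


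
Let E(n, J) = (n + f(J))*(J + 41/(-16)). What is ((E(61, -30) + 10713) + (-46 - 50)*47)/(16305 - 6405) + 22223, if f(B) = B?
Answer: 704041253/31680 ≈ 22224.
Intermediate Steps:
E(n, J) = (-41/16 + J)*(J + n) (E(n, J) = (n + J)*(J + 41/(-16)) = (J + n)*(J + 41*(-1/16)) = (J + n)*(J - 41/16) = (J + n)*(-41/16 + J) = (-41/16 + J)*(J + n))
((E(61, -30) + 10713) + (-46 - 50)*47)/(16305 - 6405) + 22223 = ((((-30)**2 - 41/16*(-30) - 41/16*61 - 30*61) + 10713) + (-46 - 50)*47)/(16305 - 6405) + 22223 = (((900 + 615/8 - 2501/16 - 1830) + 10713) - 96*47)/9900 + 22223 = ((-16151/16 + 10713) - 4512)*(1/9900) + 22223 = (155257/16 - 4512)*(1/9900) + 22223 = (83065/16)*(1/9900) + 22223 = 16613/31680 + 22223 = 704041253/31680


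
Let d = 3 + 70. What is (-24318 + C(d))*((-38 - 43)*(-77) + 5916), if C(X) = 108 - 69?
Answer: -295062687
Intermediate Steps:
d = 73
C(X) = 39
(-24318 + C(d))*((-38 - 43)*(-77) + 5916) = (-24318 + 39)*((-38 - 43)*(-77) + 5916) = -24279*(-81*(-77) + 5916) = -24279*(6237 + 5916) = -24279*12153 = -295062687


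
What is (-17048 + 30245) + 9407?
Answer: 22604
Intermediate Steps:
(-17048 + 30245) + 9407 = 13197 + 9407 = 22604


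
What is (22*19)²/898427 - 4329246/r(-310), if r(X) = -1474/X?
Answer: -602874153114922/662140699 ≈ -9.1049e+5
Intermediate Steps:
(22*19)²/898427 - 4329246/r(-310) = (22*19)²/898427 - 4329246/((-1474/(-310))) = 418²*(1/898427) - 4329246/((-1474*(-1/310))) = 174724*(1/898427) - 4329246/737/155 = 174724/898427 - 4329246*155/737 = 174724/898427 - 671033130/737 = -602874153114922/662140699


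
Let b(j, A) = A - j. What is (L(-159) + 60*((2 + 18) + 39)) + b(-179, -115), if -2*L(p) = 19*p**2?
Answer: -473131/2 ≈ -2.3657e+5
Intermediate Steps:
L(p) = -19*p**2/2
(L(-159) + 60*((2 + 18) + 39)) + b(-179, -115) = (-19/2*(-159)**2 + 60*((2 + 18) + 39)) + (-115 - 1*(-179)) = (-19/2*25281 + 60*(20 + 39)) + (-115 + 179) = (-480339/2 + 60*59) + 64 = (-480339/2 + 3540) + 64 = -473259/2 + 64 = -473131/2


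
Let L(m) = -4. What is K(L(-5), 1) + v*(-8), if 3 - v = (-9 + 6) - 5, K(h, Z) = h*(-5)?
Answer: -68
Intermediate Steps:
K(h, Z) = -5*h
v = 11 (v = 3 - ((-9 + 6) - 5) = 3 - (-3 - 5) = 3 - 1*(-8) = 3 + 8 = 11)
K(L(-5), 1) + v*(-8) = -5*(-4) + 11*(-8) = 20 - 88 = -68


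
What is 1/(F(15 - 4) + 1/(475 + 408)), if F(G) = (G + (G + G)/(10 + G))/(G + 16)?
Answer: 500661/223966 ≈ 2.2354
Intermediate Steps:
F(G) = (G + 2*G/(10 + G))/(16 + G) (F(G) = (G + (2*G)/(10 + G))/(16 + G) = (G + 2*G/(10 + G))/(16 + G))
1/(F(15 - 4) + 1/(475 + 408)) = 1/((15 - 4)*(12 + (15 - 4))/(160 + (15 - 4)² + 26*(15 - 4)) + 1/(475 + 408)) = 1/(11*(12 + 11)/(160 + 11² + 26*11) + 1/883) = 1/(11*23/(160 + 121 + 286) + 1/883) = 1/(11*23/567 + 1/883) = 1/(11*(1/567)*23 + 1/883) = 1/(253/567 + 1/883) = 1/(223966/500661) = 500661/223966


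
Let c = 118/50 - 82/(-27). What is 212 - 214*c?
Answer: -636502/675 ≈ -942.97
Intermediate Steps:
c = 3643/675 (c = 118*(1/50) - 82*(-1/27) = 59/25 + 82/27 = 3643/675 ≈ 5.3970)
212 - 214*c = 212 - 214*3643/675 = 212 - 779602/675 = -636502/675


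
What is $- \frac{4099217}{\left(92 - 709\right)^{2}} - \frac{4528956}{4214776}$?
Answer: $- \frac{4750351290269}{401129715166} \approx -11.842$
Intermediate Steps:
$- \frac{4099217}{\left(92 - 709\right)^{2}} - \frac{4528956}{4214776} = - \frac{4099217}{\left(-617\right)^{2}} - \frac{1132239}{1053694} = - \frac{4099217}{380689} - \frac{1132239}{1053694} = - \frac{4750351290269}{401129715166}$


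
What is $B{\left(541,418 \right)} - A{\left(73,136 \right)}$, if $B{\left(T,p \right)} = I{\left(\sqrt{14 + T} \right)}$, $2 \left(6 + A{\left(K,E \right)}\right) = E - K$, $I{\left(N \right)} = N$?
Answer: $- \frac{51}{2} + \sqrt{555} \approx -1.9416$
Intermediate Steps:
$A{\left(K,E \right)} = -6 + \frac{E}{2} - \frac{K}{2}$ ($A{\left(K,E \right)} = -6 + \frac{E - K}{2} = -6 + \left(\frac{E}{2} - \frac{K}{2}\right) = -6 + \frac{E}{2} - \frac{K}{2}$)
$B{\left(T,p \right)} = \sqrt{14 + T}$
$B{\left(541,418 \right)} - A{\left(73,136 \right)} = \sqrt{14 + 541} - \left(-6 + \frac{1}{2} \cdot 136 - \frac{73}{2}\right) = \sqrt{555} - \left(-6 + 68 - \frac{73}{2}\right) = \sqrt{555} - \frac{51}{2} = - \frac{51}{2} + \sqrt{555}$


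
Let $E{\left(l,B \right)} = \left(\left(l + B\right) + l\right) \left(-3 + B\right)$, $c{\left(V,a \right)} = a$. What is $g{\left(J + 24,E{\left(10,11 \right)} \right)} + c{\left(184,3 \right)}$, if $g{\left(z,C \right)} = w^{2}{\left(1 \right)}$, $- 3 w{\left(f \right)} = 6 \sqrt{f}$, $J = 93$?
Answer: $7$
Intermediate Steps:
$w{\left(f \right)} = - 2 \sqrt{f}$ ($w{\left(f \right)} = - \frac{6 \sqrt{f}}{3} = - 2 \sqrt{f}$)
$E{\left(l,B \right)} = \left(-3 + B\right) \left(B + 2 l\right)$ ($E{\left(l,B \right)} = \left(\left(B + l\right) + l\right) \left(-3 + B\right) = \left(B + 2 l\right) \left(-3 + B\right) = \left(-3 + B\right) \left(B + 2 l\right)$)
$g{\left(z,C \right)} = 4$ ($g{\left(z,C \right)} = \left(- 2 \sqrt{1}\right)^{2} = \left(\left(-2\right) 1\right)^{2} = \left(-2\right)^{2} = 4$)
$g{\left(J + 24,E{\left(10,11 \right)} \right)} + c{\left(184,3 \right)} = 4 + 3 = 7$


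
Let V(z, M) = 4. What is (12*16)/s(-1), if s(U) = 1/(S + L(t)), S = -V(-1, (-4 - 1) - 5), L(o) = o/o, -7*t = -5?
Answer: -576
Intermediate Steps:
t = 5/7 (t = -1/7*(-5) = 5/7 ≈ 0.71429)
L(o) = 1
S = -4 (S = -1*4 = -4)
s(U) = -1/3 (s(U) = 1/(-4 + 1) = 1/(-3) = -1/3)
(12*16)/s(-1) = (12*16)/(-1/3) = 192*(-3) = -576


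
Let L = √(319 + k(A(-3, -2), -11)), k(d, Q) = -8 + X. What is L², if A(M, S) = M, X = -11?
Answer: 300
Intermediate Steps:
k(d, Q) = -19 (k(d, Q) = -8 - 11 = -19)
L = 10*√3 (L = √(319 - 19) = √300 = 10*√3 ≈ 17.320)
L² = (10*√3)² = 300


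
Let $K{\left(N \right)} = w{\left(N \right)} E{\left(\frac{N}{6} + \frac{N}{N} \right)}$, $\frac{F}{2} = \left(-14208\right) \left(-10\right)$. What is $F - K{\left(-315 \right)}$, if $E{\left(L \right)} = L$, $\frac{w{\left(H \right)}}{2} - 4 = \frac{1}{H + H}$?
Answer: $\frac{179280257}{630} \approx 2.8457 \cdot 10^{5}$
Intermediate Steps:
$F = 284160$ ($F = 2 \left(\left(-14208\right) \left(-10\right)\right) = 2 \cdot 142080 = 284160$)
$w{\left(H \right)} = 8 + \frac{1}{H}$ ($w{\left(H \right)} = 8 + \frac{2}{H + H} = 8 + \frac{2}{2 H} = 8 + 2 \frac{1}{2 H} = 8 + \frac{1}{H}$)
$K{\left(N \right)} = \left(1 + \frac{N}{6}\right) \left(8 + \frac{1}{N}\right)$ ($K{\left(N \right)} = \left(8 + \frac{1}{N}\right) \left(\frac{N}{6} + \frac{N}{N}\right) = \left(8 + \frac{1}{N}\right) \left(N \frac{1}{6} + 1\right) = \left(8 + \frac{1}{N}\right) \left(\frac{N}{6} + 1\right) = \left(8 + \frac{1}{N}\right) \left(1 + \frac{N}{6}\right) = \left(1 + \frac{N}{6}\right) \left(8 + \frac{1}{N}\right)$)
$F - K{\left(-315 \right)} = 284160 - \frac{\left(1 + 8 \left(-315\right)\right) \left(6 - 315\right)}{6 \left(-315\right)} = 284160 - \frac{1}{6} \left(- \frac{1}{315}\right) \left(1 - 2520\right) \left(-309\right) = 284160 - \frac{1}{6} \left(- \frac{1}{315}\right) \left(-2519\right) \left(-309\right) = 284160 - - \frac{259457}{630} = 284160 + \frac{259457}{630} = \frac{179280257}{630}$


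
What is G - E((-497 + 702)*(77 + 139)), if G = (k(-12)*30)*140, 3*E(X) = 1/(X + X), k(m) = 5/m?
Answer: -464940001/265680 ≈ -1750.0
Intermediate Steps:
E(X) = 1/(6*X) (E(X) = 1/(3*(X + X)) = 1/(3*((2*X))) = (1/(2*X))/3 = 1/(6*X))
G = -1750 (G = ((5/(-12))*30)*140 = ((5*(-1/12))*30)*140 = -5/12*30*140 = -25/2*140 = -1750)
G - E((-497 + 702)*(77 + 139)) = -1750 - 1/(6*((-497 + 702)*(77 + 139))) = -1750 - 1/(6*(205*216)) = -1750 - 1/(6*44280) = -1750 - 1*1/265680 = -1750 - 1/265680 = -464940001/265680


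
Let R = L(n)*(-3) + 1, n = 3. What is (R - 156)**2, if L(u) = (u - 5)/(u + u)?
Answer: 23716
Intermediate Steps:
L(u) = (-5 + u)/(2*u) (L(u) = (-5 + u)/((2*u)) = (-5 + u)*(1/(2*u)) = (-5 + u)/(2*u))
R = 2 (R = ((1/2)*(-5 + 3)/3)*(-3) + 1 = ((1/2)*(1/3)*(-2))*(-3) + 1 = -1/3*(-3) + 1 = 1 + 1 = 2)
(R - 156)**2 = (2 - 156)**2 = (-154)**2 = 23716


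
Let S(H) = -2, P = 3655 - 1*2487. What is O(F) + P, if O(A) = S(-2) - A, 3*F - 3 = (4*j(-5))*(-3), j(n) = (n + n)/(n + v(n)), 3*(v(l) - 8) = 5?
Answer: 8095/7 ≈ 1156.4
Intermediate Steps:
P = 1168 (P = 3655 - 2487 = 1168)
v(l) = 29/3 (v(l) = 8 + (1/3)*5 = 8 + 5/3 = 29/3)
j(n) = 2*n/(29/3 + n) (j(n) = (n + n)/(n + 29/3) = (2*n)/(29/3 + n) = 2*n/(29/3 + n))
F = 67/7 (F = 1 + ((4*(6*(-5)/(29 + 3*(-5))))*(-3))/3 = 1 + ((4*(6*(-5)/(29 - 15)))*(-3))/3 = 1 + ((4*(6*(-5)/14))*(-3))/3 = 1 + ((4*(6*(-5)*(1/14)))*(-3))/3 = 1 + ((4*(-15/7))*(-3))/3 = 1 + (-60/7*(-3))/3 = 1 + (1/3)*(180/7) = 1 + 60/7 = 67/7 ≈ 9.5714)
O(A) = -2 - A
O(F) + P = (-2 - 1*67/7) + 1168 = (-2 - 67/7) + 1168 = -81/7 + 1168 = 8095/7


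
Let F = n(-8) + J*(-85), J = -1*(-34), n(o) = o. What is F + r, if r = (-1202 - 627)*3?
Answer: -8385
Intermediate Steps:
J = 34
F = -2898 (F = -8 + 34*(-85) = -8 - 2890 = -2898)
r = -5487 (r = -1829*3 = -5487)
F + r = -2898 - 5487 = -8385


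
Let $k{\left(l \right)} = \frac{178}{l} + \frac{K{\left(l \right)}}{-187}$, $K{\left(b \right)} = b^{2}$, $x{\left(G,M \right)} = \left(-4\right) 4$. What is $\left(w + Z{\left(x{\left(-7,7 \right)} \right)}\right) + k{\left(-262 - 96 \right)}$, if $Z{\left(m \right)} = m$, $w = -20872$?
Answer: $- \frac{722142023}{33473} \approx -21574.0$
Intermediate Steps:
$x{\left(G,M \right)} = -16$
$k{\left(l \right)} = \frac{178}{l} - \frac{l^{2}}{187}$ ($k{\left(l \right)} = \frac{178}{l} + \frac{l^{2}}{-187} = \frac{178}{l} + l^{2} \left(- \frac{1}{187}\right) = \frac{178}{l} - \frac{l^{2}}{187}$)
$\left(w + Z{\left(x{\left(-7,7 \right)} \right)}\right) + k{\left(-262 - 96 \right)} = \left(-20872 - 16\right) + \frac{33286 - \left(-262 - 96\right)^{3}}{187 \left(-262 - 96\right)} = -20888 + \frac{33286 - \left(-262 - 96\right)^{3}}{187 \left(-262 - 96\right)} = -20888 + \frac{33286 - \left(-358\right)^{3}}{187 \left(-358\right)} = -20888 + \frac{1}{187} \left(- \frac{1}{358}\right) \left(33286 - -45882712\right) = -20888 + \frac{1}{187} \left(- \frac{1}{358}\right) \left(33286 + 45882712\right) = -20888 + \frac{1}{187} \left(- \frac{1}{358}\right) 45915998 = -20888 - \frac{22957999}{33473} = - \frac{722142023}{33473}$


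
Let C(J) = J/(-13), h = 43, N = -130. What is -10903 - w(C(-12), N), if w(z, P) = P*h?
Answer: -5313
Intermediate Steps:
C(J) = -J/13 (C(J) = J*(-1/13) = -J/13)
w(z, P) = 43*P (w(z, P) = P*43 = 43*P)
-10903 - w(C(-12), N) = -10903 - 43*(-130) = -10903 - 1*(-5590) = -10903 + 5590 = -5313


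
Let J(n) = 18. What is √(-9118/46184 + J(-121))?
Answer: √2373262981/11546 ≈ 4.2193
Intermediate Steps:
√(-9118/46184 + J(-121)) = √(-9118/46184 + 18) = √(-9118*1/46184 + 18) = √(-4559/23092 + 18) = √(411097/23092) = √2373262981/11546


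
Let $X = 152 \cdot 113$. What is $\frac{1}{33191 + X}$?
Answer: $\frac{1}{50367} \approx 1.9854 \cdot 10^{-5}$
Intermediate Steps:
$X = 17176$
$\frac{1}{33191 + X} = \frac{1}{33191 + 17176} = \frac{1}{50367}$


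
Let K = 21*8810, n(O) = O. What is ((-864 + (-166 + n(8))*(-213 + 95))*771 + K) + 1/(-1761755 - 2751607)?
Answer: 62705898477179/4513362 ≈ 1.3893e+7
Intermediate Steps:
K = 185010
((-864 + (-166 + n(8))*(-213 + 95))*771 + K) + 1/(-1761755 - 2751607) = ((-864 + (-166 + 8)*(-213 + 95))*771 + 185010) + 1/(-1761755 - 2751607) = ((-864 - 158*(-118))*771 + 185010) + 1/(-4513362) = ((-864 + 18644)*771 + 185010) - 1/4513362 = (17780*771 + 185010) - 1/4513362 = (13708380 + 185010) - 1/4513362 = 13893390 - 1/4513362 = 62705898477179/4513362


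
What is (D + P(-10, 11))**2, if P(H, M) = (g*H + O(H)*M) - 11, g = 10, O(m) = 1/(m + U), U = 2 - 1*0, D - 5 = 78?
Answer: 55225/64 ≈ 862.89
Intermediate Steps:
D = 83 (D = 5 + 78 = 83)
U = 2 (U = 2 + 0 = 2)
O(m) = 1/(2 + m) (O(m) = 1/(m + 2) = 1/(2 + m))
P(H, M) = -11 + 10*H + M/(2 + H) (P(H, M) = (10*H + M/(2 + H)) - 11 = -11 + 10*H + M/(2 + H))
(D + P(-10, 11))**2 = (83 + (11 + (-11 + 10*(-10))*(2 - 10))/(2 - 10))**2 = (83 + (11 + (-11 - 100)*(-8))/(-8))**2 = (83 - (11 - 111*(-8))/8)**2 = (83 - (11 + 888)/8)**2 = (83 - 1/8*899)**2 = (83 - 899/8)**2 = (-235/8)**2 = 55225/64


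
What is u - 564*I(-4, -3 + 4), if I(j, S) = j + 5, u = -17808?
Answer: -18372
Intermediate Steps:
I(j, S) = 5 + j
u - 564*I(-4, -3 + 4) = -17808 - 564*(5 - 4) = -17808 - 564*1 = -17808 - 564 = -18372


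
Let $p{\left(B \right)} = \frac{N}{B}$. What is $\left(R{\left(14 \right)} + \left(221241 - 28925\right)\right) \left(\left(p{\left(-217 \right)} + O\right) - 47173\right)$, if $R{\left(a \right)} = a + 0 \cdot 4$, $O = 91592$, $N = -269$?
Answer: $\frac{1853905797360}{217} \approx 8.5433 \cdot 10^{9}$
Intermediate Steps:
$R{\left(a \right)} = a$ ($R{\left(a \right)} = a + 0 = a$)
$p{\left(B \right)} = - \frac{269}{B}$
$\left(R{\left(14 \right)} + \left(221241 - 28925\right)\right) \left(\left(p{\left(-217 \right)} + O\right) - 47173\right) = \left(14 + \left(221241 - 28925\right)\right) \left(\left(- \frac{269}{-217} + 91592\right) - 47173\right) = \left(14 + 192316\right) \left(\left(\left(-269\right) \left(- \frac{1}{217}\right) + 91592\right) - 47173\right) = 192330 \left(\left(\frac{269}{217} + 91592\right) - 47173\right) = 192330 \left(\frac{19875733}{217} - 47173\right) = 192330 \cdot \frac{9639192}{217} = \frac{1853905797360}{217}$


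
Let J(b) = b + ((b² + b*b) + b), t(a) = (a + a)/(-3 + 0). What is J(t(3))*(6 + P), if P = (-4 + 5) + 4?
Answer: 44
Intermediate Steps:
t(a) = -2*a/3 (t(a) = (2*a)/(-3) = (2*a)*(-⅓) = -2*a/3)
J(b) = 2*b + 2*b² (J(b) = b + ((b² + b²) + b) = b + (2*b² + b) = b + (b + 2*b²) = 2*b + 2*b²)
P = 5 (P = 1 + 4 = 5)
J(t(3))*(6 + P) = (2*(-⅔*3)*(1 - ⅔*3))*(6 + 5) = (2*(-2)*(1 - 2))*11 = (2*(-2)*(-1))*11 = 4*11 = 44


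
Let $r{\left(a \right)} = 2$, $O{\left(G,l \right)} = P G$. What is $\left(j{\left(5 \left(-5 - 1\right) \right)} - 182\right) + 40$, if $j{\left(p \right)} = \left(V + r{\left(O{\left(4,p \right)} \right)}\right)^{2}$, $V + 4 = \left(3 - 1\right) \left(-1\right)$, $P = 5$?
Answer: $-126$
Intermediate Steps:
$V = -6$ ($V = -4 + \left(3 - 1\right) \left(-1\right) = -4 + 2 \left(-1\right) = -4 - 2 = -6$)
$O{\left(G,l \right)} = 5 G$
$j{\left(p \right)} = 16$ ($j{\left(p \right)} = \left(-6 + 2\right)^{2} = \left(-4\right)^{2} = 16$)
$\left(j{\left(5 \left(-5 - 1\right) \right)} - 182\right) + 40 = \left(16 - 182\right) + 40 = -166 + 40 = -126$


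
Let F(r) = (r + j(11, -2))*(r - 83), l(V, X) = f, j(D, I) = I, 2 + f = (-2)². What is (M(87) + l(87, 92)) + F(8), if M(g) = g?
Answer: -361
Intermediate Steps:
f = 2 (f = -2 + (-2)² = -2 + 4 = 2)
l(V, X) = 2
F(r) = (-83 + r)*(-2 + r) (F(r) = (r - 2)*(r - 83) = (-2 + r)*(-83 + r) = (-83 + r)*(-2 + r))
(M(87) + l(87, 92)) + F(8) = (87 + 2) + (166 + 8² - 85*8) = 89 + (166 + 64 - 680) = 89 - 450 = -361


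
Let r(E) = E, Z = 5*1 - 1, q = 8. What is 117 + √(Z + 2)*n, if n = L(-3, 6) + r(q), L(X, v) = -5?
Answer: 117 + 3*√6 ≈ 124.35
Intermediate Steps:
Z = 4 (Z = 5 - 1 = 4)
n = 3 (n = -5 + 8 = 3)
117 + √(Z + 2)*n = 117 + √(4 + 2)*3 = 117 + √6*3 = 117 + 3*√6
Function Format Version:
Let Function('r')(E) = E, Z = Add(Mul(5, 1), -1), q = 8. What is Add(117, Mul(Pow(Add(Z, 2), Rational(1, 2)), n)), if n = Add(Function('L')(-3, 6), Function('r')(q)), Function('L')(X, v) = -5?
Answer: Add(117, Mul(3, Pow(6, Rational(1, 2)))) ≈ 124.35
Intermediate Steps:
Z = 4 (Z = Add(5, -1) = 4)
n = 3 (n = Add(-5, 8) = 3)
Add(117, Mul(Pow(Add(Z, 2), Rational(1, 2)), n)) = Add(117, Mul(Pow(Add(4, 2), Rational(1, 2)), 3)) = Add(117, Mul(Pow(6, Rational(1, 2)), 3)) = Add(117, Mul(3, Pow(6, Rational(1, 2))))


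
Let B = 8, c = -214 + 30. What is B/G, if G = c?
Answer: -1/23 ≈ -0.043478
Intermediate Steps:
c = -184
G = -184
B/G = 8/(-184) = 8*(-1/184) = -1/23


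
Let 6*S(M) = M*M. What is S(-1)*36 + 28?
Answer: 34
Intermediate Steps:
S(M) = M**2/6 (S(M) = (M*M)/6 = M**2/6)
S(-1)*36 + 28 = ((1/6)*(-1)**2)*36 + 28 = ((1/6)*1)*36 + 28 = (1/6)*36 + 28 = 6 + 28 = 34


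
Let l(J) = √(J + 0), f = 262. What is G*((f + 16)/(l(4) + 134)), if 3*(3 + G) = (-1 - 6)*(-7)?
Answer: 1390/51 ≈ 27.255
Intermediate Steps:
G = 40/3 (G = -3 + ((-1 - 6)*(-7))/3 = -3 + (-7*(-7))/3 = -3 + (⅓)*49 = -3 + 49/3 = 40/3 ≈ 13.333)
l(J) = √J
G*((f + 16)/(l(4) + 134)) = 40*((262 + 16)/(√4 + 134))/3 = 40*(278/(2 + 134))/3 = 40*(278/136)/3 = 40*(278*(1/136))/3 = (40/3)*(139/68) = 1390/51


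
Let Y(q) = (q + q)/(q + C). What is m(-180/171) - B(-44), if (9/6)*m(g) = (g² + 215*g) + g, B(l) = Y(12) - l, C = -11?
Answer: -237004/1083 ≈ -218.84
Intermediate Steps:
Y(q) = 2*q/(-11 + q) (Y(q) = (q + q)/(q - 11) = (2*q)/(-11 + q) = 2*q/(-11 + q))
B(l) = 24 - l (B(l) = 2*12/(-11 + 12) - l = 2*12/1 - l = 2*12*1 - l = 24 - l)
m(g) = 144*g + 2*g²/3 (m(g) = 2*((g² + 215*g) + g)/3 = 2*(g² + 216*g)/3 = 144*g + 2*g²/3)
m(-180/171) - B(-44) = 2*(-180/171)*(216 - 180/171)/3 - (24 - 1*(-44)) = 2*(-180*1/171)*(216 - 180*1/171)/3 - (24 + 44) = (⅔)*(-20/19)*(216 - 20/19) - 1*68 = (⅔)*(-20/19)*(4084/19) - 68 = -163360/1083 - 68 = -237004/1083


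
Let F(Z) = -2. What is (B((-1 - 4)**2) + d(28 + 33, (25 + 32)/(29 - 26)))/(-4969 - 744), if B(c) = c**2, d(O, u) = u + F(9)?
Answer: -642/5713 ≈ -0.11238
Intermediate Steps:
d(O, u) = -2 + u (d(O, u) = u - 2 = -2 + u)
(B((-1 - 4)**2) + d(28 + 33, (25 + 32)/(29 - 26)))/(-4969 - 744) = (((-1 - 4)**2)**2 + (-2 + (25 + 32)/(29 - 26)))/(-4969 - 744) = (((-5)**2)**2 + (-2 + 57/3))/(-5713) = (25**2 + (-2 + 57*(1/3)))*(-1/5713) = (625 + (-2 + 19))*(-1/5713) = (625 + 17)*(-1/5713) = 642*(-1/5713) = -642/5713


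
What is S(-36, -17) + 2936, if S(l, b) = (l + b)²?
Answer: 5745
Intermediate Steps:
S(l, b) = (b + l)²
S(-36, -17) + 2936 = (-17 - 36)² + 2936 = (-53)² + 2936 = 2809 + 2936 = 5745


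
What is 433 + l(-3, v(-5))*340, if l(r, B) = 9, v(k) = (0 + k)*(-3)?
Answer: 3493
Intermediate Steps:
v(k) = -3*k (v(k) = k*(-3) = -3*k)
433 + l(-3, v(-5))*340 = 433 + 9*340 = 433 + 3060 = 3493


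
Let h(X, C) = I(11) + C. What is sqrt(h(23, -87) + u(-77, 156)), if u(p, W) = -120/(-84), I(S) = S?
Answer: 3*I*sqrt(406)/7 ≈ 8.6355*I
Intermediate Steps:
h(X, C) = 11 + C
u(p, W) = 10/7 (u(p, W) = -120*(-1/84) = 10/7)
sqrt(h(23, -87) + u(-77, 156)) = sqrt((11 - 87) + 10/7) = sqrt(-76 + 10/7) = sqrt(-522/7) = 3*I*sqrt(406)/7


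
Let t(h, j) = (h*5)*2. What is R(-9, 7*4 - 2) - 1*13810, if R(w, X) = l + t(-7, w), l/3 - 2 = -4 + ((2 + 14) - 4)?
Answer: -13850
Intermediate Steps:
t(h, j) = 10*h (t(h, j) = (5*h)*2 = 10*h)
l = 30 (l = 6 + 3*(-4 + ((2 + 14) - 4)) = 6 + 3*(-4 + (16 - 4)) = 6 + 3*(-4 + 12) = 6 + 3*8 = 6 + 24 = 30)
R(w, X) = -40 (R(w, X) = 30 + 10*(-7) = 30 - 70 = -40)
R(-9, 7*4 - 2) - 1*13810 = -40 - 1*13810 = -40 - 13810 = -13850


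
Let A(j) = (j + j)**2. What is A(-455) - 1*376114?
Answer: 451986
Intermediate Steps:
A(j) = 4*j**2 (A(j) = (2*j)**2 = 4*j**2)
A(-455) - 1*376114 = 4*(-455)**2 - 1*376114 = 4*207025 - 376114 = 828100 - 376114 = 451986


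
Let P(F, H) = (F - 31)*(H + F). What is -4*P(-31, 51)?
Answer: 4960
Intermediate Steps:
P(F, H) = (-31 + F)*(F + H)
-4*P(-31, 51) = -4*((-31)**2 - 31*(-31) - 31*51 - 31*51) = -4*(961 + 961 - 1581 - 1581) = -4*(-1240) = 4960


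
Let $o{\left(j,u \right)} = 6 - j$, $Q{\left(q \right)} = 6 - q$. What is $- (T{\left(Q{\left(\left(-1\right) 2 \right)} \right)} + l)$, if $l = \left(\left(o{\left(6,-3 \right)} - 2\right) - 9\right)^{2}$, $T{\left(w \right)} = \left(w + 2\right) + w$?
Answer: $-139$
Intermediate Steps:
$T{\left(w \right)} = 2 + 2 w$ ($T{\left(w \right)} = \left(2 + w\right) + w = 2 + 2 w$)
$l = 121$ ($l = \left(\left(\left(6 - 6\right) - 2\right) - 9\right)^{2} = \left(\left(0 - 2\right) - 9\right)^{2} = \left(-2 - 9\right)^{2} = \left(-11\right)^{2} = 121$)
$- (T{\left(Q{\left(\left(-1\right) 2 \right)} \right)} + l) = - (\left(2 + 2 \left(6 - \left(-1\right) 2\right)\right) + 121) = - (\left(2 + 2 \left(6 - -2\right)\right) + 121) = - (\left(2 + 2 \left(6 + 2\right)\right) + 121) = - (\left(2 + 2 \cdot 8\right) + 121) = - (\left(2 + 16\right) + 121) = - (18 + 121) = \left(-1\right) 139 = -139$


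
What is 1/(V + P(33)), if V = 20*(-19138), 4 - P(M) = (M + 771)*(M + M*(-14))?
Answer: -1/37840 ≈ -2.6427e-5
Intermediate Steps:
P(M) = 4 + 13*M*(771 + M) (P(M) = 4 - (M + 771)*(M + M*(-14)) = 4 - (771 + M)*(M - 14*M) = 4 - (771 + M)*(-13*M) = 4 - (-13)*M*(771 + M) = 4 + 13*M*(771 + M))
V = -382760
1/(V + P(33)) = 1/(-382760 + (4 + 13*33² + 10023*33)) = 1/(-382760 + (4 + 13*1089 + 330759)) = 1/(-382760 + (4 + 14157 + 330759)) = 1/(-382760 + 344920) = 1/(-37840) = -1/37840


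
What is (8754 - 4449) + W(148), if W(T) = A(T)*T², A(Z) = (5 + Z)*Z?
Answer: 495998481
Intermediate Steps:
A(Z) = Z*(5 + Z)
W(T) = T³*(5 + T) (W(T) = (T*(5 + T))*T² = T³*(5 + T))
(8754 - 4449) + W(148) = (8754 - 4449) + 148³*(5 + 148) = 4305 + 3241792*153 = 4305 + 495994176 = 495998481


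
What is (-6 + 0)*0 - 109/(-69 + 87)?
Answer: -109/18 ≈ -6.0556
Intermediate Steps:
(-6 + 0)*0 - 109/(-69 + 87) = -6*0 - 109/18 = 0 - 109*1/18 = 0 - 109/18 = -109/18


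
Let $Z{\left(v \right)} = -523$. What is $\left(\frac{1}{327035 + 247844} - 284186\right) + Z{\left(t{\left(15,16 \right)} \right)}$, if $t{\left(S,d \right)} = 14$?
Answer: $- \frac{163673225210}{574879} \approx -2.8471 \cdot 10^{5}$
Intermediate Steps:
$\left(\frac{1}{327035 + 247844} - 284186\right) + Z{\left(t{\left(15,16 \right)} \right)} = \left(\frac{1}{327035 + 247844} - 284186\right) - 523 = \left(\frac{1}{574879} - 284186\right) - 523 = - \frac{163372563493}{574879} - 523 = - \frac{163673225210}{574879}$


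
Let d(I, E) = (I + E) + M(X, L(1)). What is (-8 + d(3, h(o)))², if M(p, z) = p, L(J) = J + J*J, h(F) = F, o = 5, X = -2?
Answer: 4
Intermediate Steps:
L(J) = J + J²
d(I, E) = -2 + E + I (d(I, E) = (I + E) - 2 = (E + I) - 2 = -2 + E + I)
(-8 + d(3, h(o)))² = (-8 + (-2 + 5 + 3))² = (-8 + 6)² = (-2)² = 4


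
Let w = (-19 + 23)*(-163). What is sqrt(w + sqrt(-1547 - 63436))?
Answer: sqrt(-652 + I*sqrt(64983)) ≈ 4.9021 + 26.001*I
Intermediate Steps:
w = -652 (w = 4*(-163) = -652)
sqrt(w + sqrt(-1547 - 63436)) = sqrt(-652 + sqrt(-1547 - 63436)) = sqrt(-652 + sqrt(-64983)) = sqrt(-652 + I*sqrt(64983))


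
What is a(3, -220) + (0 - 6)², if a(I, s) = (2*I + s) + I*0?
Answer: -178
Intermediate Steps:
a(I, s) = s + 2*I (a(I, s) = (s + 2*I) + 0 = s + 2*I)
a(3, -220) + (0 - 6)² = (-220 + 2*3) + (0 - 6)² = (-220 + 6) + (-6)² = -214 + 36 = -178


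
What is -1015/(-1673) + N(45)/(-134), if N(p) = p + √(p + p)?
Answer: 8675/32026 - 3*√10/134 ≈ 0.20008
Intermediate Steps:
N(p) = p + √2*√p (N(p) = p + √(2*p) = p + √2*√p)
-1015/(-1673) + N(45)/(-134) = -1015/(-1673) + (45 + √2*√45)/(-134) = -1015*(-1/1673) + (45 + √2*(3*√5))*(-1/134) = 145/239 + (45 + 3*√10)*(-1/134) = 145/239 + (-45/134 - 3*√10/134) = 8675/32026 - 3*√10/134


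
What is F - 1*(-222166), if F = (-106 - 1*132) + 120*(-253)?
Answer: 191568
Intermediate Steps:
F = -30598 (F = (-106 - 132) - 30360 = -238 - 30360 = -30598)
F - 1*(-222166) = -30598 - 1*(-222166) = -30598 + 222166 = 191568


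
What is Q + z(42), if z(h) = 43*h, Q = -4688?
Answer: -2882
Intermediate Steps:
Q + z(42) = -4688 + 43*42 = -4688 + 1806 = -2882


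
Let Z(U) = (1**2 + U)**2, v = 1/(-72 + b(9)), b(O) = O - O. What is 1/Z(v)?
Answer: 5184/5041 ≈ 1.0284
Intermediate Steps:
b(O) = 0
v = -1/72 (v = 1/(-72 + 0) = 1/(-72) = -1/72 ≈ -0.013889)
Z(U) = (1 + U)**2
1/Z(v) = 1/((1 - 1/72)**2) = 1/((71/72)**2) = 1/(5041/5184) = 5184/5041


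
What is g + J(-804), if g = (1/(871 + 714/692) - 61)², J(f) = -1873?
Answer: 168223212399632/91036768729 ≈ 1847.9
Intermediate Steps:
g = 338735080229049/91036768729 (g = (1/(871 + 714*(1/692)) - 61)² = (1/(871 + 357/346) - 61)² = (1/(301723/346) - 61)² = (346/301723 - 61)² = (-18404757/301723)² = 338735080229049/91036768729 ≈ 3720.9)
g + J(-804) = 338735080229049/91036768729 - 1873 = 168223212399632/91036768729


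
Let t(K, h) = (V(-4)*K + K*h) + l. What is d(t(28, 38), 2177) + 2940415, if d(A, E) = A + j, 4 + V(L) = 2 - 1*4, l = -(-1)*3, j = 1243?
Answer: 2942557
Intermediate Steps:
l = 3 (l = -1*(-3) = 3)
V(L) = -6 (V(L) = -4 + (2 - 1*4) = -4 + (2 - 4) = -4 - 2 = -6)
t(K, h) = 3 - 6*K + K*h (t(K, h) = (-6*K + K*h) + 3 = 3 - 6*K + K*h)
d(A, E) = 1243 + A (d(A, E) = A + 1243 = 1243 + A)
d(t(28, 38), 2177) + 2940415 = (1243 + (3 - 6*28 + 28*38)) + 2940415 = (1243 + (3 - 168 + 1064)) + 2940415 = (1243 + 899) + 2940415 = 2142 + 2940415 = 2942557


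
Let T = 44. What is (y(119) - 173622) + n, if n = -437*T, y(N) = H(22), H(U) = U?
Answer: -192828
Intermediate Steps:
y(N) = 22
n = -19228 (n = -437*44 = -19228)
(y(119) - 173622) + n = (22 - 173622) - 19228 = -173600 - 19228 = -192828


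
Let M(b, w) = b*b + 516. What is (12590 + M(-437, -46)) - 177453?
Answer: 26622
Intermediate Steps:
M(b, w) = 516 + b² (M(b, w) = b² + 516 = 516 + b²)
(12590 + M(-437, -46)) - 177453 = (12590 + (516 + (-437)²)) - 177453 = (12590 + (516 + 190969)) - 177453 = (12590 + 191485) - 177453 = 204075 - 177453 = 26622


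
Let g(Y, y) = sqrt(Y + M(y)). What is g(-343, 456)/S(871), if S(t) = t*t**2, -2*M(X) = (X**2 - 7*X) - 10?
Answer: I*sqrt(102710)/660776311 ≈ 4.8501e-7*I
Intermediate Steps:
M(X) = 5 - X**2/2 + 7*X/2 (M(X) = -((X**2 - 7*X) - 10)/2 = -(-10 + X**2 - 7*X)/2 = 5 - X**2/2 + 7*X/2)
S(t) = t**3
g(Y, y) = sqrt(5 + Y - y**2/2 + 7*y/2) (g(Y, y) = sqrt(Y + (5 - y**2/2 + 7*y/2)) = sqrt(5 + Y - y**2/2 + 7*y/2))
g(-343, 456)/S(871) = (sqrt(20 - 2*456**2 + 4*(-343) + 14*456)/2)/(871**3) = (sqrt(20 - 2*207936 - 1372 + 6384)/2)/660776311 = (sqrt(20 - 415872 - 1372 + 6384)/2)*(1/660776311) = (sqrt(-410840)/2)*(1/660776311) = ((2*I*sqrt(102710))/2)*(1/660776311) = (I*sqrt(102710))*(1/660776311) = I*sqrt(102710)/660776311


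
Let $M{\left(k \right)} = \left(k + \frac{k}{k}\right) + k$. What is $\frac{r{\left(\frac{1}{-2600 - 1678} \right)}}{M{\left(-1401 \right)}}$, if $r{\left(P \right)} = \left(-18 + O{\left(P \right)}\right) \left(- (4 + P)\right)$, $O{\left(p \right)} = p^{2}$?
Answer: $- \frac{5636758852321}{219298393158552} \approx -0.025704$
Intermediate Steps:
$M{\left(k \right)} = 1 + 2 k$ ($M{\left(k \right)} = \left(k + 1\right) + k = \left(1 + k\right) + k = 1 + 2 k$)
$r{\left(P \right)} = \left(-18 + P^{2}\right) \left(-4 - P\right)$ ($r{\left(P \right)} = \left(-18 + P^{2}\right) \left(- (4 + P)\right) = \left(-18 + P^{2}\right) \left(-4 - P\right)$)
$\frac{r{\left(\frac{1}{-2600 - 1678} \right)}}{M{\left(-1401 \right)}} = \frac{72 - \left(\frac{1}{-2600 - 1678}\right)^{3} - 4 \left(\frac{1}{-2600 - 1678}\right)^{2} + \frac{18}{-2600 - 1678}}{1 + 2 \left(-1401\right)} = \frac{72 - \left(\frac{1}{-4278}\right)^{3} - 4 \left(\frac{1}{-4278}\right)^{2} + \frac{18}{-4278}}{1 - 2802} = \frac{72 - \left(- \frac{1}{4278}\right)^{3} - 4 \left(- \frac{1}{4278}\right)^{2} + 18 \left(- \frac{1}{4278}\right)}{-2801} = \left(72 - - \frac{1}{78292892952} - \frac{1}{4575321} - \frac{3}{713}\right) \left(- \frac{1}{2801}\right) = \left(72 + \frac{1}{78292892952} - \frac{1}{4575321} - \frac{3}{713}\right) \left(- \frac{1}{2801}\right) = \frac{5636758852321}{78292892952} \left(- \frac{1}{2801}\right) = - \frac{5636758852321}{219298393158552}$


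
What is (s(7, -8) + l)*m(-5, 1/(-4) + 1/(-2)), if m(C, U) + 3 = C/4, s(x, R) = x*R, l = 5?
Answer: 867/4 ≈ 216.75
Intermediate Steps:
s(x, R) = R*x
m(C, U) = -3 + C/4
(s(7, -8) + l)*m(-5, 1/(-4) + 1/(-2)) = (-8*7 + 5)*(-3 + (¼)*(-5)) = (-56 + 5)*(-3 - 5/4) = -51*(-17/4) = 867/4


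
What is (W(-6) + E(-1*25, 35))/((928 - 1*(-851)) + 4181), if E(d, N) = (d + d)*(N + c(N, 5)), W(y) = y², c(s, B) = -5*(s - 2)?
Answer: 817/745 ≈ 1.0966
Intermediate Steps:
c(s, B) = 10 - 5*s (c(s, B) = -5*(-2 + s) = 10 - 5*s)
E(d, N) = 2*d*(10 - 4*N) (E(d, N) = (d + d)*(N + (10 - 5*N)) = (2*d)*(10 - 4*N) = 2*d*(10 - 4*N))
(W(-6) + E(-1*25, 35))/((928 - 1*(-851)) + 4181) = ((-6)² + 4*(-1*25)*(5 - 2*35))/((928 - 1*(-851)) + 4181) = (36 + 4*(-25)*(5 - 70))/((928 + 851) + 4181) = (36 + 4*(-25)*(-65))/(1779 + 4181) = (36 + 6500)/5960 = 6536*(1/5960) = 817/745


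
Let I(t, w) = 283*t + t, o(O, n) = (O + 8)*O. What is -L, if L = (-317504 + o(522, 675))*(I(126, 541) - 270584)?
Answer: -9590171200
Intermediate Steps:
o(O, n) = O*(8 + O) (o(O, n) = (8 + O)*O = O*(8 + O))
I(t, w) = 284*t
L = 9590171200 (L = (-317504 + 522*(8 + 522))*(284*126 - 270584) = (-317504 + 522*530)*(35784 - 270584) = (-317504 + 276660)*(-234800) = -40844*(-234800) = 9590171200)
-L = -1*9590171200 = -9590171200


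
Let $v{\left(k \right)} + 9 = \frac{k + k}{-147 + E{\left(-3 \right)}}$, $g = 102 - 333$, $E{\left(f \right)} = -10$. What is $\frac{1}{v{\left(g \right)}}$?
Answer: $- \frac{157}{951} \approx -0.16509$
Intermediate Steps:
$g = -231$ ($g = 102 - 333 = -231$)
$v{\left(k \right)} = -9 - \frac{2 k}{157}$ ($v{\left(k \right)} = -9 + \frac{k + k}{-147 - 10} = -9 + \frac{2 k}{-157} = -9 + 2 k \left(- \frac{1}{157}\right) = -9 - \frac{2 k}{157}$)
$\frac{1}{v{\left(g \right)}} = \frac{1}{-9 - - \frac{462}{157}} = \frac{1}{-9 + \frac{462}{157}} = \frac{1}{- \frac{951}{157}} = - \frac{157}{951}$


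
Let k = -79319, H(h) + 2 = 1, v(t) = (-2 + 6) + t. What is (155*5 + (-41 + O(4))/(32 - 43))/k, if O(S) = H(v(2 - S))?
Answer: -8567/872509 ≈ -0.0098188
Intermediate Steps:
v(t) = 4 + t
H(h) = -1 (H(h) = -2 + 1 = -1)
O(S) = -1
(155*5 + (-41 + O(4))/(32 - 43))/k = (155*5 + (-41 - 1)/(32 - 43))/(-79319) = (775 - 42/(-11))*(-1/79319) = (775 - 42*(-1/11))*(-1/79319) = (775 + 42/11)*(-1/79319) = (8567/11)*(-1/79319) = -8567/872509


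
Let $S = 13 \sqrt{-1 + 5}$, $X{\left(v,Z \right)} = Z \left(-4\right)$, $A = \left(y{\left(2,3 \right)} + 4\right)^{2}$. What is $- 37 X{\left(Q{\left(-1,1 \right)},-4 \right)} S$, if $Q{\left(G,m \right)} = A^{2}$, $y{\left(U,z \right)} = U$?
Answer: $-15392$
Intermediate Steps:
$A = 36$ ($A = \left(2 + 4\right)^{2} = 6^{2} = 36$)
$Q{\left(G,m \right)} = 1296$ ($Q{\left(G,m \right)} = 36^{2} = 1296$)
$X{\left(v,Z \right)} = - 4 Z$
$S = 26$ ($S = 13 \sqrt{4} = 13 \cdot 2 = 26$)
$- 37 X{\left(Q{\left(-1,1 \right)},-4 \right)} S = - 37 \left(\left(-4\right) \left(-4\right)\right) 26 = \left(-37\right) 16 \cdot 26 = \left(-592\right) 26 = -15392$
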